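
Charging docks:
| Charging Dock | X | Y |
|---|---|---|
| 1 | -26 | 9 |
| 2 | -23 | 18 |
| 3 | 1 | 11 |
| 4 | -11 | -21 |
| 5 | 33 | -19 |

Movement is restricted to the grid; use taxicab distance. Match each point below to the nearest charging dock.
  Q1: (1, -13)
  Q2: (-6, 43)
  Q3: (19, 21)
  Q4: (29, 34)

Q1→4; Q2→3; Q3→3; Q4→3

Q1 at (1, -13):
  1: 49
  2: 55
  3: 24
  4: 20
  5: 38
  → nearest: 4 (20)
Q2 at (-6, 43):
  1: 54
  2: 42
  3: 39
  4: 69
  5: 101
  → nearest: 3 (39)
Q3 at (19, 21):
  1: 57
  2: 45
  3: 28
  4: 72
  5: 54
  → nearest: 3 (28)
Q4 at (29, 34):
  1: 80
  2: 68
  3: 51
  4: 95
  5: 57
  → nearest: 3 (51)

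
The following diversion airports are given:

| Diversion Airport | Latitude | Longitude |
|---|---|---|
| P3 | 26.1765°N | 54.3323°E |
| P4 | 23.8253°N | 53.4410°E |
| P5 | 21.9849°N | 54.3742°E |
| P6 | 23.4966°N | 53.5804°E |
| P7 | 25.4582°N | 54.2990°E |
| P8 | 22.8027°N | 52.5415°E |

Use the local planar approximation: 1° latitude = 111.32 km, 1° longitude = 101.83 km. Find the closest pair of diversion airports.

Pairwise distances:
P4–P6: √((-0.3287·111.32)² + (0.1394·101.83)²) = √(1338.892792 + 201.500921) = 39.2478 km
P3–P7: √((-0.7183·111.32)² + (-0.0333·101.83)²) = √(6393.786469 + 11.498467) = 80.0330 km
P6–P8: √((-0.6939·111.32)² + (-1.0389·101.83)²) = √(5966.781992 + 11191.775247) = 130.9907 km
P4–P8: √((-1.0226·111.32)² + (-0.8995·101.83)²) = √(12958.596647 + 8389.842787) = 146.1111 km
P5–P6: √((1.5117·111.32)² + (-0.7938·101.83)²) = √(28318.980959 + 6533.917953) = 186.6893 km
P4–P7: √((1.6329·111.32)² + (0.8580·101.83)²) = √(33041.942675 + 7633.541364) = 201.6816 km
P5–P8: √((0.8178·111.32)² + (-1.8327·101.83)²) = √(8287.825678 + 34828.458030) = 207.6446 km
P4–P5: √((-1.8404·111.32)² + (0.9332·101.83)²) = √(41973.080526 + 9030.274410) = 225.8392 km
P6–P7: √((1.9616·111.32)² + (0.7186·101.83)²) = √(47683.409485 + 5354.586186) = 230.2998 km
P3–P4: √((-2.3512·111.32)² + (-0.8913·101.83)²) = √(68505.515932 + 8237.573461) = 277.0254 km
P3–P6: √((-2.6799·111.32)² + (-0.7519·101.83)²) = √(88998.681509 + 5862.348834) = 307.9952 km
P7–P8: √((-2.6555·111.32)² + (-1.7575·101.83)²) = √(87385.425817 + 32028.909691) = 345.5638 km
P5–P7: √((3.4733·111.32)² + (-0.0752·101.83)²) = √(149496.487220 + 58.639083) = 386.7236 km
P3–P8: √((-3.3738·111.32)² + (-1.7908·101.83)²) = √(141053.888516 + 33254.135262) = 417.5021 km
P3–P5: √((-4.1916·111.32)² + (0.0419·101.83)²) = √(217723.876758 + 18.204533) = 466.6284 km
Closest pair: P4–P6 at 39.2478 km.

P4 and P6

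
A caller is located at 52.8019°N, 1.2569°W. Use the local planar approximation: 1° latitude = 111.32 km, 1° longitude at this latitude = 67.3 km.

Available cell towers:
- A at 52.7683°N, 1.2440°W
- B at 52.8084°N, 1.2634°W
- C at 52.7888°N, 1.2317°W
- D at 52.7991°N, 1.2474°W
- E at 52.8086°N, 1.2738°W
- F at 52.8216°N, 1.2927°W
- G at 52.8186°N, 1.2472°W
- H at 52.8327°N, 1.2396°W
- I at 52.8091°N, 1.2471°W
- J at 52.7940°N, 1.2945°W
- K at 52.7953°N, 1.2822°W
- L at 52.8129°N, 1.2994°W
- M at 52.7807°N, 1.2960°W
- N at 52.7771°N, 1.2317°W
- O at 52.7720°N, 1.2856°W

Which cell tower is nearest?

Distances from 52.8019°N, 1.2569°W:
A: √((-0.0336·111.32)² + (0.0129·67.3)²) = √(13.990233 + 0.753719) = 3.8398 km
B: √((0.0065·111.32)² + (-0.0065·67.3)²) = √(0.523568 + 0.191363) = 0.8455 km
C: √((-0.0131·111.32)² + (0.0252·67.3)²) = √(2.126616 + 2.876280) = 2.2367 km
D: √((-0.0028·111.32)² + (0.0095·67.3)²) = √(0.097154 + 0.408768) = 0.7113 km
E: √((0.0067·111.32)² + (-0.0169·67.3)²) = √(0.556283 + 1.293611) = 1.3601 km
F: √((0.0197·111.32)² + (-0.0358·67.3)²) = √(4.809267 + 5.804919) = 3.2579 km
G: √((0.0167·111.32)² + (0.0097·67.3)²) = √(3.456045 + 0.426161) = 1.9703 km
H: √((0.0308·111.32)² + (0.0173·67.3)²) = √(11.755682 + 1.355571) = 3.6209 km
I: √((0.0072·111.32)² + (0.0098·67.3)²) = √(0.642409 + 0.434993) = 1.0380 km
J: √((-0.0079·111.32)² + (-0.0376·67.3)²) = √(0.773394 + 6.403329) = 2.6789 km
K: √((-0.0066·111.32)² + (-0.0253·67.3)²) = √(0.539802 + 2.899153) = 1.8544 km
L: √((0.0110·111.32)² + (-0.0425·67.3)²) = √(1.499449 + 8.181030) = 3.1113 km
M: √((-0.0212·111.32)² + (-0.0391·67.3)²) = √(5.569524 + 6.924424) = 3.5347 km
N: √((-0.0248·111.32)² + (0.0252·67.3)²) = √(7.621663 + 2.876280) = 3.2401 km
O: √((-0.0299·111.32)² + (-0.0287·67.3)²) = √(11.078699 + 3.730731) = 3.8483 km
Minimum: D at 0.7113 km.

D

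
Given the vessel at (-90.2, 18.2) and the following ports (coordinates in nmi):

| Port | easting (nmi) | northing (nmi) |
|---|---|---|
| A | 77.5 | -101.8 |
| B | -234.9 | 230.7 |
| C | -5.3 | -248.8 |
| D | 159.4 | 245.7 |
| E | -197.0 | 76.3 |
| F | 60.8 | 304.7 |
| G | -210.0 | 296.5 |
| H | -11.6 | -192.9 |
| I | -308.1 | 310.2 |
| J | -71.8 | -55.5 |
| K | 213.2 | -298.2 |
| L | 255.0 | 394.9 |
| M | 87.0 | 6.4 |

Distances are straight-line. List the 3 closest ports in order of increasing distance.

Distances from (-90.2, 18.2):
A: 206.2 nmi
B: 257.1 nmi
C: 280.2 nmi
D: 337.7 nmi
E: 121.6 nmi
F: 323.9 nmi
G: 303.0 nmi
H: 225.3 nmi
I: 364.3 nmi
J: 76.0 nmi
K: 438.4 nmi
L: 510.9 nmi
M: 177.6 nmi
Sorted: J (76.0 nmi) < E (121.6 nmi) < M (177.6 nmi) < A (206.2 nmi) < H (225.3 nmi) < …

J, E, M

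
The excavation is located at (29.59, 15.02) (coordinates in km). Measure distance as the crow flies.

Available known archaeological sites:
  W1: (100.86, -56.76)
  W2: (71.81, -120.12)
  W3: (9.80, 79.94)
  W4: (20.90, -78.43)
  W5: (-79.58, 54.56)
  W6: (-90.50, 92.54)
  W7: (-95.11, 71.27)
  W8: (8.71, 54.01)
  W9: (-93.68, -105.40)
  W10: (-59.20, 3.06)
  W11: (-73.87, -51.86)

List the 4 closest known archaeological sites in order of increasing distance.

Distances from (29.59, 15.02):
W1: √((71.27)² + (-71.78)²) = √(5079.4129 + 5152.3684) = 101.15 km
W2: √((42.22)² + (-135.14)²) = √(1782.5284 + 18262.8196) = 141.58 km
W3: √((-19.79)² + (64.92)²) = √(391.6441 + 4214.6064) = 67.87 km
W4: √((-8.69)² + (-93.45)²) = √(75.5161 + 8732.9025) = 93.85 km
W5: √((-109.17)² + (39.54)²) = √(11918.0889 + 1563.4116) = 116.11 km
W6: √((-120.09)² + (77.52)²) = √(14421.6081 + 6009.3504) = 142.94 km
W7: √((-124.70)² + (56.25)²) = √(15550.0900 + 3164.0625) = 136.80 km
W8: √((-20.88)² + (38.99)²) = √(435.9744 + 1520.2201) = 44.23 km
W9: √((-123.27)² + (-120.42)²) = √(15195.4929 + 14500.9764) = 172.33 km
W10: √((-88.79)² + (-11.96)²) = √(7883.6641 + 143.0416) = 89.59 km
W11: √((-103.46)² + (-66.88)²) = √(10703.9716 + 4472.9344) = 123.19 km
Sorted: W8 (44.23 km) < W3 (67.87 km) < W10 (89.59 km) < W4 (93.85 km) < W1 (101.15 km) < W5 (116.11 km) < …

W8, W3, W10, W4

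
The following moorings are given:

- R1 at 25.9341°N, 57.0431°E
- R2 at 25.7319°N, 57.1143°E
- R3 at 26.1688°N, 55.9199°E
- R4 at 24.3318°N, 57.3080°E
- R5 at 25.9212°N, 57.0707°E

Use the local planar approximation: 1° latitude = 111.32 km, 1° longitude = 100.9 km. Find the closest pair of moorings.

Pairwise distances:
R1–R2: √((-0.2022·111.32)² + (0.0712·100.9)²) = √(506.650759 + 51.611005) = 23.6276 km
R1–R3: √((0.2347·111.32)² + (-1.1232·100.9)²) = √(682.609887 + 12843.888362) = 116.3035 km
R1–R4: √((-1.6023·111.32)² + (0.2649·100.9)²) = √(31815.156266 + 714.407901) = 180.3595 km
R1–R5: √((-0.0129·111.32)² + (0.0276·100.9)²) = √(2.062176 + 7.755334) = 3.1333 km
R2–R3: √((0.4369·111.32)² + (-1.1944·100.9)²) = √(2365.432093 + 14523.855584) = 129.9588 km
R2–R4: √((-1.4001·111.32)² + (0.1937·100.9)²) = √(24292.069028 + 381.980835) = 157.0798 km
R2–R5: √((0.1893·111.32)² + (-0.0436·100.9)²) = √(444.066103 + 19.353313) = 21.5272 km
R3–R4: √((-1.8370·111.32)² + (1.3881·100.9)²) = √(41818.139587 + 19616.604715) = 247.8603 km
R3–R5: √((-0.2476·111.32)² + (1.1508·100.9)²) = √(759.709708 + 13482.860431) = 119.3422 km
R4–R5: √((1.5894·111.32)² + (-0.2373·100.9)²) = √(31304.935455 + 573.294544) = 178.5448 km
Closest pair: R1–R5 at 3.1333 km.

R1 and R5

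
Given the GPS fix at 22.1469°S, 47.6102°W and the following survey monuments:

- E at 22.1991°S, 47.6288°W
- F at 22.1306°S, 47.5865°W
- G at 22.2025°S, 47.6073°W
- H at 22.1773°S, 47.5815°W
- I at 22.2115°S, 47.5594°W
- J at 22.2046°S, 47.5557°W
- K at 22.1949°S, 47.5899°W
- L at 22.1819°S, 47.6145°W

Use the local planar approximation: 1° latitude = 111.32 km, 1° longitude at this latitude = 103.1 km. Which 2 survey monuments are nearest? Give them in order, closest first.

F, L

Distances from 22.1469°S, 47.6102°W:
E: √((-0.0522·111.32)² + (-0.0186·103.1)²) = √(33.766605 + 3.677420) = 6.1192 km
F: √((0.0163·111.32)² + (0.0237·103.1)²) = √(3.292468 + 5.970546) = 3.0435 km
G: √((-0.0556·111.32)² + (0.0029·103.1)²) = √(38.308573 + 0.089395) = 6.1966 km
H: √((-0.0304·111.32)² + (0.0287·103.1)²) = √(11.452322 + 8.755503) = 4.4953 km
I: √((-0.0646·111.32)² + (0.0508·103.1)²) = √(51.714393 + 27.431197) = 8.8964 km
J: √((-0.0577·111.32)² + (0.0545·103.1)²) = √(41.257036 + 31.572599) = 8.5340 km
K: √((-0.0480·111.32)² + (0.0203·103.1)²) = √(28.551496 + 4.380356) = 5.7386 km
L: √((-0.0350·111.32)² + (-0.0043·103.1)²) = √(15.180374 + 0.196541) = 3.9213 km
Sorted: F (3.0435 km) < L (3.9213 km) < H (4.4953 km) < K (5.7386 km) < …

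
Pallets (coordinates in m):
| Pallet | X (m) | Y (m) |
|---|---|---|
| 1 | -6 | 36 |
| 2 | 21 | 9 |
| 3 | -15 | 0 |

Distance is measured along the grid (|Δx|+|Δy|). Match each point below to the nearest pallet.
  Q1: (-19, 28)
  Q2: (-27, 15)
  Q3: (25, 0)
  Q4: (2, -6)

Q1→1; Q2→3; Q3→2; Q4→3

Q1 at (-19, 28):
  1: |13| + |8| = 13 + 8 = 21 m
  2: |40| + |-19| = 40 + 19 = 59 m
  3: |4| + |-28| = 4 + 28 = 32 m
  → nearest: 1 (21 m)
Q2 at (-27, 15):
  1: |21| + |21| = 21 + 21 = 42 m
  2: |48| + |-6| = 48 + 6 = 54 m
  3: |12| + |-15| = 12 + 15 = 27 m
  → nearest: 3 (27 m)
Q3 at (25, 0):
  1: |-31| + |36| = 31 + 36 = 67 m
  2: |-4| + |9| = 4 + 9 = 13 m
  3: |-40| + |0| = 40 + 0 = 40 m
  → nearest: 2 (13 m)
Q4 at (2, -6):
  1: |-8| + |42| = 8 + 42 = 50 m
  2: |19| + |15| = 19 + 15 = 34 m
  3: |-17| + |6| = 17 + 6 = 23 m
  → nearest: 3 (23 m)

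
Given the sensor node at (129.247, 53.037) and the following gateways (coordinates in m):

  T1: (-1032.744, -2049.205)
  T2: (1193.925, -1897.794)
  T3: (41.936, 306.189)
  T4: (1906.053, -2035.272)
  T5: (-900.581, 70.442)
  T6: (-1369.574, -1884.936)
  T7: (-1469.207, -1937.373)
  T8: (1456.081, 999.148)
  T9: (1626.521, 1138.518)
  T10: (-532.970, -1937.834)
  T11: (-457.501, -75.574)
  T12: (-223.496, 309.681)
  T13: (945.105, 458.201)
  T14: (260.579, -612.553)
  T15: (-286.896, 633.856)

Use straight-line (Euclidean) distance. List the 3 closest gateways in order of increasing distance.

Distances from (129.247, 53.037):
T1: √((-1161.991)² + (-2102.242)²) = √(1350223.08408 + 4419421.42656) = 2402.008 m
T2: √((1064.678)² + (-1950.831)²) = √(1133539.24368 + 3805741.59056) = 2222.449 m
T3: √((-87.311)² + (253.152)²) = √(7623.21072 + 64085.93510) = 267.786 m
T4: √((1776.806)² + (-2088.309)²) = √(3157039.56164 + 4361034.47948) = 2741.911 m
T5: √((-1029.828)² + (17.405)²) = √(1060545.70958 + 302.93402) = 1029.975 m
T6: √((-1498.821)² + (-1937.973)²) = √(2246464.39004 + 3755739.34873) = 2449.940 m
T7: √((-1598.454)² + (-1990.410)²) = √(2555055.19012 + 3961731.96810) = 2552.800 m
T8: √((1326.834)² + (946.111)²) = √(1760488.46356 + 895126.02432) = 1629.606 m
T9: √((1497.274)² + (1085.481)²) = √(2241829.43108 + 1178269.00136) = 1849.351 m
T10: √((-662.217)² + (-1990.871)²) = √(438531.35509 + 3963567.33864) = 2098.118 m
T11: √((-586.748)² + (-128.611)²) = √(344273.21550 + 16540.78932) = 600.678 m
T12: √((-352.743)² + (256.644)²) = √(124427.62405 + 65866.14274) = 436.227 m
T13: √((815.858)² + (405.164)²) = √(665624.27616 + 164157.86690) = 910.924 m
T14: √((131.332)² + (-665.590)²) = √(17248.09422 + 443010.04810) = 678.423 m
T15: √((-416.143)² + (580.819)²) = √(173174.99645 + 337350.71076) = 714.511 m
Sorted: T3 (267.786 m) < T12 (436.227 m) < T11 (600.678 m) < T14 (678.423 m) < T15 (714.511 m) < …

T3, T12, T11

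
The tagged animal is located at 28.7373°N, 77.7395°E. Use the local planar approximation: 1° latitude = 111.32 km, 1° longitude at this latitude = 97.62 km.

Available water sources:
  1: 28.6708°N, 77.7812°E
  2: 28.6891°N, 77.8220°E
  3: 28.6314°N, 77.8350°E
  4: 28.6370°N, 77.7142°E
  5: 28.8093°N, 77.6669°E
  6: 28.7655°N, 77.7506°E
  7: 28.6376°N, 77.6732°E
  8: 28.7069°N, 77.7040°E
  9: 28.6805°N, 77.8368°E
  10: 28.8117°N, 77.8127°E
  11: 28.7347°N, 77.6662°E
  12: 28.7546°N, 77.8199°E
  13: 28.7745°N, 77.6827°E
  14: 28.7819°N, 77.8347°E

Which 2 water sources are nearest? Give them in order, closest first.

6, 8

Distances from 28.7373°N, 77.7395°E:
1: 8.4482 km
2: 9.6774 km
3: 15.0296 km
4: 11.4353 km
5: 10.6990 km
6: 3.3210 km
7: 12.8479 km
8: 4.8438 km
9: 11.4105 km
10: 10.9388 km
11: 7.1614 km
12: 8.0815 km
13: 6.9205 km
14: 10.5365 km
Sorted: 6 (3.3210 km) < 8 (4.8438 km) < 13 (6.9205 km) < 11 (7.1614 km) < …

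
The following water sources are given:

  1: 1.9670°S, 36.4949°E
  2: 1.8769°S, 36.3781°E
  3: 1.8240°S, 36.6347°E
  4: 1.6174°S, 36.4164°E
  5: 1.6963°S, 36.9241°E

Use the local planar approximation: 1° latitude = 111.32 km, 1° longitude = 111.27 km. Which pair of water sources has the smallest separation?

1 and 2

Pairwise distances:
1–2: √((0.0901·111.32)² + (-0.1168·111.27)²) = √(100.599536 + 168.904749) = 16.4166 km
1–3: √((0.1430·111.32)² + (0.1398·111.27)²) = √(253.406920 + 241.975011) = 22.2572 km
1–4: √((0.3496·111.32)² + (-0.0785·111.27)²) = √(1514.569627 + 76.294897) = 39.8856 km
1–5: √((0.2707·111.32)² + (0.4292·111.27)²) = √(908.077483 + 2280.739072) = 56.4696 km
2–3: √((0.0529·111.32)² + (0.2566·111.27)²) = √(34.678295 + 815.209966) = 29.1528 km
2–4: √((0.2595·111.32)² + (0.0383·111.27)²) = √(834.489967 + 18.161584) = 29.2002 km
2–5: √((0.1806·111.32)² + (0.5460·111.27)²) = √(404.186578 + 3690.978042) = 63.9935 km
3–4: √((0.2066·111.32)² + (-0.2183·111.27)²) = √(528.940754 + 590.015808) = 33.4508 km
3–5: √((0.1277·111.32)² + (0.2894·111.27)²) = √(202.082260 + 1036.939050) = 35.1997 km
4–5: √((-0.0789·111.32)² + (0.5077·111.27)²) = √(77.143689 + 3191.321095) = 57.1705 km
Closest pair: 1–2 at 16.4166 km.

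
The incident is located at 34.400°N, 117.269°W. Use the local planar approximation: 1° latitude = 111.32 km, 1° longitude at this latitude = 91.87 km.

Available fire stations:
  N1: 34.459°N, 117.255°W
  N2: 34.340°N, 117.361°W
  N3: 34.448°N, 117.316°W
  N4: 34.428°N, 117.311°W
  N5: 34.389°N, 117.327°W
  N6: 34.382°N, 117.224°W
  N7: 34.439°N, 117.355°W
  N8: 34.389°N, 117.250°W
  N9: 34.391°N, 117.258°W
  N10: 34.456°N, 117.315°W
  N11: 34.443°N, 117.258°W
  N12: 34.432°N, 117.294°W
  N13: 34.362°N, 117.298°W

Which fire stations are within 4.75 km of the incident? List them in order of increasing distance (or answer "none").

N9, N8, N12, N6

Distances from 34.400°N, 117.269°W:
N1: √((0.059·111.32)² + (0.014·91.87)²) = √(43.13705 + 1.65426) = 6.693 km
N2: √((-0.060·111.32)² + (-0.092·91.87)²) = √(44.61171 + 71.43698) = 10.773 km
N3: √((0.048·111.32)² + (-0.047·91.87)²) = √(28.55150 + 18.64417) = 6.870 km
N4: √((0.028·111.32)² + (-0.042·91.87)²) = √(9.71544 + 14.88833) = 4.960 km
N5: √((-0.011·111.32)² + (-0.058·91.87)²) = √(1.49945 + 28.39249) = 5.467 km
N6: √((-0.018·111.32)² + (0.045·91.87)²) = √(4.01505 + 17.09120) = 4.594 km
N7: √((0.039·111.32)² + (-0.086·91.87)²) = √(18.84845 + 62.42296) = 9.015 km
N8: √((-0.011·111.32)² + (0.019·91.87)²) = √(1.49945 + 3.04687) = 2.132 km
N9: √((-0.009·111.32)² + (0.011·91.87)²) = √(1.00376 + 1.02125) = 1.423 km
N10: √((0.056·111.32)² + (-0.046·91.87)²) = √(38.86176 + 17.85925) = 7.531 km
N11: √((0.043·111.32)² + (0.011·91.87)²) = √(22.91307 + 1.02125) = 4.892 km
N12: √((0.032·111.32)² + (-0.025·91.87)²) = √(12.68955 + 5.27506) = 4.238 km
N13: √((-0.038·111.32)² + (-0.029·91.87)²) = √(17.89425 + 7.09812) = 4.999 km
Threshold 4.75 km: N9 (1.423 km), N8 (2.132 km), N12 (4.238 km), N6 (4.594 km) are within range.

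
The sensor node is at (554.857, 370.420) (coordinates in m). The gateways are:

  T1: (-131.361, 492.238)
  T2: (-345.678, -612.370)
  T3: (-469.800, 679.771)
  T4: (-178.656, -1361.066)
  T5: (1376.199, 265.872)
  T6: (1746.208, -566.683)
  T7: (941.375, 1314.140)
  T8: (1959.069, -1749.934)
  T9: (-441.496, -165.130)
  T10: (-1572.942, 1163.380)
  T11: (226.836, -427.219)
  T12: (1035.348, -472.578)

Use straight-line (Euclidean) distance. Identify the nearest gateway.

T1

Distances from (554.857, 370.420):
T1: 696.947 m
T2: 1332.981 m
T3: 1070.336 m
T4: 1880.448 m
T5: 827.969 m
T6: 1515.744 m
T7: 1019.806 m
T8: 2543.170 m
T9: 1131.164 m
T10: 2270.752 m
T11: 862.453 m
T12: 970.318 m
Minimum: T1 at 696.947 m.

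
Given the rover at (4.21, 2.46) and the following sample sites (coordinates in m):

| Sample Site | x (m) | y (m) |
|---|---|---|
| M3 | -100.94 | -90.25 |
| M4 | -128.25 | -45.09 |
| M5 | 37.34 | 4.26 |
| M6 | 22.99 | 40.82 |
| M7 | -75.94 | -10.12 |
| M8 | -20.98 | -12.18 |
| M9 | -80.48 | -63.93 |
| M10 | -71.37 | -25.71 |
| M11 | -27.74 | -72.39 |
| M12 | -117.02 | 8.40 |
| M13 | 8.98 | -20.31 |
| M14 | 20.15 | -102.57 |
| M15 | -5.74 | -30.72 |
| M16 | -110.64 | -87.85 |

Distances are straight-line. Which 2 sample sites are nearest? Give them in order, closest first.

Distances from (4.21, 2.46):
M3: √((-105.15)² + (-92.71)²) = √(11056.5225 + 8595.1441) = 140.18 m
M4: √((-132.46)² + (-47.55)²) = √(17545.6516 + 2261.0025) = 140.74 m
M5: √((33.13)² + (1.80)²) = √(1097.5969 + 3.2400) = 33.18 m
M6: √((18.78)² + (38.36)²) = √(352.6884 + 1471.4896) = 42.71 m
M7: √((-80.15)² + (-12.58)²) = √(6424.0225 + 158.2564) = 81.13 m
M8: √((-25.19)² + (-14.64)²) = √(634.5361 + 214.3296) = 29.14 m
M9: √((-84.69)² + (-66.39)²) = √(7172.3961 + 4407.6321) = 107.61 m
M10: √((-75.58)² + (-28.17)²) = √(5712.3364 + 793.5489) = 80.66 m
M11: √((-31.95)² + (-74.85)²) = √(1020.8025 + 5602.5225) = 81.38 m
M12: √((-121.23)² + (5.94)²) = √(14696.7129 + 35.2836) = 121.38 m
M13: √((4.77)² + (-22.77)²) = √(22.7529 + 518.4729) = 23.26 m
M14: √((15.94)² + (-105.03)²) = √(254.0836 + 11031.3009) = 106.23 m
M15: √((-9.95)² + (-33.18)²) = √(99.0025 + 1100.9124) = 34.64 m
M16: √((-114.85)² + (-90.31)²) = √(13190.5225 + 8155.8961) = 146.10 m
Sorted: M13 (23.26 m) < M8 (29.14 m) < M5 (33.18 m) < M15 (34.64 m) < …

M13, M8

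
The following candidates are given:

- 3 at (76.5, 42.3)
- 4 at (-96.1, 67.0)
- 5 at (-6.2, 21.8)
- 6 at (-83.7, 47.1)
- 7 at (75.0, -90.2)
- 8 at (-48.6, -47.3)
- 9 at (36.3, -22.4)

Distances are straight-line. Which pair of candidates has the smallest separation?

4 and 6

Pairwise distances:
3–4: 174.4
3–5: 85.2
3–6: 160.3
3–7: 132.5
3–8: 153.9
3–9: 76.2
4–5: 100.6
4–6: 23.4
4–7: 232.4
4–8: 123.8
4–9: 159.8
5–6: 81.5
5–7: 138.3
5–8: 81.1
5–9: 61.3
6–7: 209.8
6–8: 100.7
6–9: 138.7
7–8: 130.8
7–9: 78.1
8–9: 88.5
Closest pair: 4–6 at 23.4.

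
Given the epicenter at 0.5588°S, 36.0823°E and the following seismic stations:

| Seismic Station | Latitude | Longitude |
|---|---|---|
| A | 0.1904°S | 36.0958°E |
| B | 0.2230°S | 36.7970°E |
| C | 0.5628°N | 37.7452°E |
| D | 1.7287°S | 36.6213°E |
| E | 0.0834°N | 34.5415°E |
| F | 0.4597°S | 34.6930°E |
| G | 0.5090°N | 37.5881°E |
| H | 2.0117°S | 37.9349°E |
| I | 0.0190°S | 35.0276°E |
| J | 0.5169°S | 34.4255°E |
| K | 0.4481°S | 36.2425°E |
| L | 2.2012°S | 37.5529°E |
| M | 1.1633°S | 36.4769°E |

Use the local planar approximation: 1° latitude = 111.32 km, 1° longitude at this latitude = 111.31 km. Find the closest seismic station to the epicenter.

Distances from 0.5588°S, 36.0823°E:
A: √((0.3684·111.32)² + (0.0135·111.31)²) = √(1681.843722 + 2.258062) = 41.0378 km
B: √((0.3358·111.32)² + (0.7147·111.31)²) = √(1397.358300 + 6328.720699) = 87.8981 km
C: √((1.1216·111.32)² + (1.6629·111.31)²) = √(15589.148589 + 34261.047117) = 223.2716 km
D: √((-1.1699·111.32)² + (0.5390·111.31)²) = √(16960.704094 + 3599.530815) = 143.3884 km
E: √((0.6422·111.32)² + (-1.5408·111.31)²) = √(5110.777778 + 29414.461706) = 185.8097 km
F: √((0.0991·111.32)² + (-1.3893·111.31)²) = √(121.700876 + 23914.452191) = 155.0360 km
G: √((1.0678·111.32)² + (1.5058·111.31)²) = √(14129.481605 + 28093.312562) = 205.4819 km
H: √((-1.4529·111.32)² + (1.8526·111.31)²) = √(26158.801532 + 42523.762601) = 262.0736 km
I: √((0.5398·111.32)² + (-1.0547·111.31)²) = √(3610.872517 + 13782.444665) = 131.8837 km
J: √((0.0419·111.32)² + (-1.6568·111.31)²) = √(21.755769 + 34010.149209) = 184.4774 km
K: √((0.1107·111.32)² + (0.1602·111.31)²) = √(151.859385 + 317.975302) = 21.6757 km
L: √((-1.6424·111.32)² + (1.4706·111.31)²) = √(33427.528523 + 26795.229973) = 245.4033 km
M: √((-0.6045·111.32)² + (0.3946·111.31)²) = √(4528.339774 + 1929.223428) = 80.3590 km
Minimum: K at 21.6757 km.

K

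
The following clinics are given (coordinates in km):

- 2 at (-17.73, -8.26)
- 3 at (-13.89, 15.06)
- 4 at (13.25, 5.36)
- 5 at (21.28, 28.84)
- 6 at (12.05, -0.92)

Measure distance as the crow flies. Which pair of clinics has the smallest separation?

Pairwise distances:
2–3: 23.63 km
2–4: 33.84 km
2–5: 53.83 km
2–6: 30.67 km
3–4: 28.82 km
3–5: 37.77 km
3–6: 30.47 km
4–5: 24.82 km
4–6: 6.39 km
5–6: 31.16 km
Closest pair: 4–6 at 6.39 km.

4 and 6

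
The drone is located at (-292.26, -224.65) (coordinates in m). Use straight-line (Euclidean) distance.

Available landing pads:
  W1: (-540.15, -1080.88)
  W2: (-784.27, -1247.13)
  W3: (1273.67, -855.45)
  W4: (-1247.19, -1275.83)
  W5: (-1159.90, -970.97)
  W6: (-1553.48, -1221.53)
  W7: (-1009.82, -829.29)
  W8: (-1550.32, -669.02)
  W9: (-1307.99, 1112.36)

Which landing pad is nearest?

W1

Distances from (-292.26, -224.65):
W1: 891.39 m
W2: 1134.70 m
W3: 1688.21 m
W4: 1420.17 m
W5: 1144.46 m
W6: 1607.62 m
W7: 938.34 m
W8: 1334.23 m
W9: 1679.08 m
Minimum: W1 at 891.39 m.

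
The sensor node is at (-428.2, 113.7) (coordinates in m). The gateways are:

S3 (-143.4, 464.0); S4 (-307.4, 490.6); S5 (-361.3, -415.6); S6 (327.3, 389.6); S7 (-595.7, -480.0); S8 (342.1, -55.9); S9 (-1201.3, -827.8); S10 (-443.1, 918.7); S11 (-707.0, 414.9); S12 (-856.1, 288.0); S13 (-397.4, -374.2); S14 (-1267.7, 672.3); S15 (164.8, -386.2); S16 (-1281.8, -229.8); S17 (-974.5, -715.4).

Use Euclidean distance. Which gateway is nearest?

S4

Distances from (-428.2, 113.7):
S3: 451.5 m
S4: 395.8 m
S5: 533.5 m
S6: 804.3 m
S7: 616.9 m
S8: 788.7 m
S9: 1218.2 m
S10: 805.1 m
S11: 410.4 m
S12: 462.0 m
S13: 488.9 m
S14: 1008.4 m
S15: 775.6 m
S16: 920.1 m
S17: 992.9 m
Minimum: S4 at 395.8 m.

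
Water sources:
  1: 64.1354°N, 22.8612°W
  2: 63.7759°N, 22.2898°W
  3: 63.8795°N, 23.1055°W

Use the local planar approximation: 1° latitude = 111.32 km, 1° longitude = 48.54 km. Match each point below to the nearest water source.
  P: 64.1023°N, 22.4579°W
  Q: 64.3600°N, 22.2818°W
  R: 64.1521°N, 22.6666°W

P→1; Q→1; R→1

P at 64.1023°N, 22.4579°W:
  1: 19.9199 km
  2: 37.2398 km
  3: 40.0409 km
  → nearest: 1 (19.9199 km)
Q at 64.3600°N, 22.2818°W:
  1: 37.6309 km
  2: 65.0232 km
  3: 66.7809 km
  → nearest: 1 (37.6309 km)
R at 64.1521°N, 22.6666°W:
  1: 9.6271 km
  2: 45.6983 km
  3: 37.0775 km
  → nearest: 1 (9.6271 km)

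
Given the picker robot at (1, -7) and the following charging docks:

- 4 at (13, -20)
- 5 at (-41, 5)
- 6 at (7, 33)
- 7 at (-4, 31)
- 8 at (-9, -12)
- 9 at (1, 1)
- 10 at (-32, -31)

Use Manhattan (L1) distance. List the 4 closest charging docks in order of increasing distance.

9, 8, 4, 7

Distances from (1, -7):
4: 25
5: 54
6: 46
7: 43
8: 15
9: 8
10: 57
Sorted: 9 (8) < 8 (15) < 4 (25) < 7 (43) < 6 (46) < 5 (54) < …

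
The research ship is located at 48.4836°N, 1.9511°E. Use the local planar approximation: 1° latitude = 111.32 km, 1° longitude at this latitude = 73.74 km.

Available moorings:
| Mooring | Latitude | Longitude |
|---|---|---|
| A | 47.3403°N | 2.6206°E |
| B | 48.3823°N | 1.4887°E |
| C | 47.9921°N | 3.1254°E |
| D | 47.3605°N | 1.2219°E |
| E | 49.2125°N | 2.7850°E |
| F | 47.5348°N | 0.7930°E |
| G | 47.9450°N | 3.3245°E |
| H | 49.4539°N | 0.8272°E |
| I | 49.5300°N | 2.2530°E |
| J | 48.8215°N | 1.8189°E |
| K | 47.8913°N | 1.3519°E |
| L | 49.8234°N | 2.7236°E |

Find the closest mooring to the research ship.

Distances from 48.4836°N, 1.9511°E:
A: 136.5119 km
B: 35.9137 km
C: 102.4301 km
D: 136.0963 km
E: 101.8093 km
F: 135.8254 km
G: 117.6918 km
H: 136.1451 km
I: 118.5935 km
J: 38.8577 km
K: 79.3708 km
L: 159.6546 km
Minimum: B at 35.9137 km.

B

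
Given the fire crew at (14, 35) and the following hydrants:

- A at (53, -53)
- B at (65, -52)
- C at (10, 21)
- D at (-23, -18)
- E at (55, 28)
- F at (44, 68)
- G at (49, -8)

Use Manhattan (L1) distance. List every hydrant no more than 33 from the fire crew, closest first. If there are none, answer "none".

Distances from (14, 35):
A: 127
B: 138
C: 18
D: 90
E: 48
F: 63
G: 78
Threshold 33: C (18) is within range.

C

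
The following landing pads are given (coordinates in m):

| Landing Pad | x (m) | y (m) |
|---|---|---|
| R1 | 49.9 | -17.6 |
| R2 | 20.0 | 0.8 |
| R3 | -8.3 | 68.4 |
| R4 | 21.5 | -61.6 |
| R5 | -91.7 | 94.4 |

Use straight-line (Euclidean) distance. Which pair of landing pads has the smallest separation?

R1 and R2

Pairwise distances:
R1–R2: 35.1 m
R1–R3: 103.8 m
R1–R4: 52.4 m
R1–R5: 180.5 m
R2–R3: 73.3 m
R2–R4: 62.4 m
R2–R5: 145.7 m
R3–R4: 133.4 m
R3–R5: 87.4 m
R4–R5: 192.7 m
Closest pair: R1–R2 at 35.1 m.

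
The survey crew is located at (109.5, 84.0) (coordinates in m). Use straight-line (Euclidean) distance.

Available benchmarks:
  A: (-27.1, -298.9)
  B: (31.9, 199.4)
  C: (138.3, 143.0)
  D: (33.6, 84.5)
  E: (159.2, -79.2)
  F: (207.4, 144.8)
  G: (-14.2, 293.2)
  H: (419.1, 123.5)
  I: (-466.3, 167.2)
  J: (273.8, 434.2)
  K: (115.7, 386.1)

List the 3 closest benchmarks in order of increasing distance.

C, D, F

Distances from (109.5, 84.0):
A: 406.5 m
B: 139.1 m
C: 65.7 m
D: 75.9 m
E: 170.6 m
F: 115.2 m
G: 243.0 m
H: 312.1 m
I: 581.8 m
J: 386.8 m
K: 302.2 m
Sorted: C (65.7 m) < D (75.9 m) < F (115.2 m) < B (139.1 m) < E (170.6 m) < …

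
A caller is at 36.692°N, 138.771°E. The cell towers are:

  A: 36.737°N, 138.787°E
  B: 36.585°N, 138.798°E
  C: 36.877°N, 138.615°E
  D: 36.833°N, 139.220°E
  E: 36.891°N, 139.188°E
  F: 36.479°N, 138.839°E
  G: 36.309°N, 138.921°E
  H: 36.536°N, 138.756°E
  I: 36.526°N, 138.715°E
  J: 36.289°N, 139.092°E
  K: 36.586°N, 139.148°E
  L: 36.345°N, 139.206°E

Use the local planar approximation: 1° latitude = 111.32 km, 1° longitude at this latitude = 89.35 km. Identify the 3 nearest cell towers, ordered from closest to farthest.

A, B, H

Distances from 36.692°N, 138.771°E:
A: √((0.045·111.32)² + (0.016·89.35)²) = √(25.09409 + 2.04376) = 5.209 km
B: √((-0.107·111.32)² + (0.027·89.35)²) = √(141.87764 + 5.81992) = 12.153 km
C: √((0.185·111.32)² + (-0.156·89.35)²) = √(424.12107 + 194.28457) = 24.868 km
D: √((0.141·111.32)² + (0.449·89.35)²) = √(246.36818 + 1609.46596) = 43.079 km
E: √((0.199·111.32)² + (0.417·89.35)²) = √(490.74123 + 1388.22936) = 43.347 km
F: √((-0.213·111.32)² + (0.068·89.35)²) = √(562.21911 + 36.91535) = 24.477 km
G: √((-0.383·111.32)² + (0.150·89.35)²) = √(1817.79098 + 179.62701) = 44.692 km
H: √((-0.156·111.32)² + (-0.015·89.35)²) = √(301.57518 + 1.79627) = 17.418 km
I: √((-0.166·111.32)² + (-0.056·89.35)²) = √(341.47788 + 25.03601) = 19.145 km
J: √((-0.403·111.32)² + (0.321·89.35)²) = √(2012.59546 + 822.61984) = 53.247 km
K: √((-0.106·111.32)² + (0.377·89.35)²) = √(139.23811 + 1134.67586) = 35.692 km
L: √((-0.347·111.32)² + (0.435·89.35)²) = √(1492.12547 + 1510.66312) = 54.798 km
Sorted: A (5.209 km) < B (12.153 km) < H (17.418 km) < I (19.145 km) < F (24.477 km) < …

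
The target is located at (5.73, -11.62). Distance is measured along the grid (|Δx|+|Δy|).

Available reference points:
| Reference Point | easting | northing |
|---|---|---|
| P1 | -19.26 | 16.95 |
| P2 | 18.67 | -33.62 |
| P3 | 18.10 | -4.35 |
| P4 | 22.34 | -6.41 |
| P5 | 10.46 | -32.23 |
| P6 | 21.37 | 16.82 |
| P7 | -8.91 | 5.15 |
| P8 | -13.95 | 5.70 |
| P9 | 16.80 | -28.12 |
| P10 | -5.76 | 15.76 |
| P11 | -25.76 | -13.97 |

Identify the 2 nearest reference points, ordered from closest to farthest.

Distances from (5.73, -11.62):
P1: 53.56
P2: 34.94
P3: 19.64
P4: 21.82
P5: 25.34
P6: 44.08
P7: 31.41
P8: 37.00
P9: 27.57
P10: 38.87
P11: 33.84
Sorted: P3 (19.64) < P4 (21.82) < P5 (25.34) < P9 (27.57) < …

P3, P4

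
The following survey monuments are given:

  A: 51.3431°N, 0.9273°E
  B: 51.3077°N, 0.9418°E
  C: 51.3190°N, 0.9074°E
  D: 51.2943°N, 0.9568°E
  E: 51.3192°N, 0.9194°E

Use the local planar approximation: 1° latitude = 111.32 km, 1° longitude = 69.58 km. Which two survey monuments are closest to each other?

Pairwise distances:
A–B: 4.0678 km
A–C: 3.0191 km
A–D: 5.8073 km
A–E: 2.7167 km
B–C: 2.7040 km
B–D: 1.8206 km
B–E: 2.0169 km
C–D: 4.4017 km
C–E: 0.8353 km
D–E: 3.8020 km
Closest pair: C–E at 0.8353 km.

C and E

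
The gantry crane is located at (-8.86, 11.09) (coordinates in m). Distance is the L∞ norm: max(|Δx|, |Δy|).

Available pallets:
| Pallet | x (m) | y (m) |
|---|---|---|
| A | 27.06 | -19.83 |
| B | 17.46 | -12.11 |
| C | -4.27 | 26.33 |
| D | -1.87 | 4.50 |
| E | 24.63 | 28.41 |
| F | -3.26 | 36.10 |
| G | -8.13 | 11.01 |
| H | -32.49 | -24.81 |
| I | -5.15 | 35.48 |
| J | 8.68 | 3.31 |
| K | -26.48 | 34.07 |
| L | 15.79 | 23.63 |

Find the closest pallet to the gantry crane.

G

Distances from (-8.86, 11.09):
A: max(|35.92|, |-30.92|) = 35.92 m
B: max(|26.32|, |-23.20|) = 26.32 m
C: max(|4.59|, |15.24|) = 15.24 m
D: max(|6.99|, |-6.59|) = 6.99 m
E: max(|33.49|, |17.32|) = 33.49 m
F: max(|5.60|, |25.01|) = 25.01 m
G: max(|0.73|, |-0.08|) = 0.73 m
H: max(|-23.63|, |-35.90|) = 35.90 m
I: max(|3.71|, |24.39|) = 24.39 m
J: max(|17.54|, |-7.78|) = 17.54 m
K: max(|-17.62|, |22.98|) = 22.98 m
L: max(|24.65|, |12.54|) = 24.65 m
Minimum: G at 0.73 m.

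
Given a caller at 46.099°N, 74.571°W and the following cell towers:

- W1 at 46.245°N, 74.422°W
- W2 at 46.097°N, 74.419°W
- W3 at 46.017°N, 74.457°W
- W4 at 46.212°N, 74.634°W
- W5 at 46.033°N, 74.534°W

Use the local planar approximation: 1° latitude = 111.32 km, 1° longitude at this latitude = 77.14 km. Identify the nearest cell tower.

W5

Distances from 46.099°N, 74.571°W:
W1: 19.906 km
W2: 11.727 km
W3: 12.675 km
W4: 13.485 km
W5: 7.882 km
Minimum: W5 at 7.882 km.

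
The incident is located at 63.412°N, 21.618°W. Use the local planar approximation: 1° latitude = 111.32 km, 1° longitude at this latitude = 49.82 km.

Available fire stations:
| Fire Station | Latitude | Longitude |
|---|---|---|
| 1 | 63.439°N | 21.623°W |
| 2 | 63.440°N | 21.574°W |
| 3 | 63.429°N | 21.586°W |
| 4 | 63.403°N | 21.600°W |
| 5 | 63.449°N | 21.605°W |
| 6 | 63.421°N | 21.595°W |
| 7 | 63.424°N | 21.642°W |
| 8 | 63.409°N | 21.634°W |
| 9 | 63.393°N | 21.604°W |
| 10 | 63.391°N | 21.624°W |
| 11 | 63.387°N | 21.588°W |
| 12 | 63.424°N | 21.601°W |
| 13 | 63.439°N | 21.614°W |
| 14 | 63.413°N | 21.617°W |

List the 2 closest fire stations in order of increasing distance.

Distances from 63.412°N, 21.618°W:
1: √((0.027·111.32)² + (-0.005·49.82)²) = √(9.03387 + 0.06205) = 3.016 km
2: √((0.028·111.32)² + (0.044·49.82)²) = √(9.71544 + 4.80521) = 3.811 km
3: √((0.017·111.32)² + (0.032·49.82)²) = √(3.58133 + 2.54160) = 2.474 km
4: √((-0.009·111.32)² + (0.018·49.82)²) = √(1.00376 + 0.80418) = 1.345 km
5: √((0.037·111.32)² + (0.013·49.82)²) = √(16.96484 + 0.41946) = 4.169 km
6: √((0.009·111.32)² + (0.023·49.82)²) = √(1.00376 + 1.31300) = 1.522 km
7: √((0.012·111.32)² + (-0.024·49.82)²) = √(1.78447 + 1.42965) = 1.793 km
8: √((-0.003·111.32)² + (-0.016·49.82)²) = √(0.11153 + 0.63540) = 0.864 km
9: √((-0.019·111.32)² + (0.014·49.82)²) = √(4.47356 + 0.48648) = 2.227 km
10: √((-0.021·111.32)² + (-0.006·49.82)²) = √(5.46493 + 0.08935) = 2.357 km
11: √((-0.025·111.32)² + (0.030·49.82)²) = √(7.74509 + 2.23383) = 3.159 km
12: √((0.012·111.32)² + (0.017·49.82)²) = √(1.78447 + 0.71731) = 1.582 km
13: √((0.027·111.32)² + (0.004·49.82)²) = √(9.03387 + 0.03971) = 3.012 km
14: √((0.001·111.32)² + (0.001·49.82)²) = √(0.01239 + 0.00248) = 0.122 km
Sorted: 14 (0.122 km) < 8 (0.864 km) < 4 (1.345 km) < 6 (1.522 km) < …

14, 8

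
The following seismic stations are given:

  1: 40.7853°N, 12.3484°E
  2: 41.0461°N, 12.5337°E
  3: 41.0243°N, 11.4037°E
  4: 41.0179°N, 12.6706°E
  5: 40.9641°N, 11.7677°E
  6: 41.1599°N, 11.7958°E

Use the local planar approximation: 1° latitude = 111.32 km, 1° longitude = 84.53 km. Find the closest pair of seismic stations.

2 and 4

Pairwise distances:
2–4: 11.9904 km
5–6: 21.9255 km
3–5: 31.4903 km
1–2: 32.9881 km
3–6: 36.4197 km
1–4: 37.5796 km
1–5: 52.9685 km
1–6: 62.6169 km
2–6: 63.6481 km
2–5: 65.3902 km
4–6: 75.6175 km
4–5: 76.5568 km
1–3: 84.1710 km
2–3: 95.5497 km
3–4: 107.0934 km
Closest pair: 2–4 at 11.9904 km.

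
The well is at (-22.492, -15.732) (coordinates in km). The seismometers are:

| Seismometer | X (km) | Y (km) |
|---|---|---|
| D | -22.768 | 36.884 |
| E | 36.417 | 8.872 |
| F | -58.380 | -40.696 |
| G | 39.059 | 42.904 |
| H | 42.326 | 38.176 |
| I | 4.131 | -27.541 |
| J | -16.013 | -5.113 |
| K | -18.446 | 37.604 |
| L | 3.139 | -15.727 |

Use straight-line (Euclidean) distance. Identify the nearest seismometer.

Distances from (-22.492, -15.732):
D: √((-0.276)² + (52.616)²) = √(0.07618 + 2768.44346) = 52.617 km
E: √((58.909)² + (24.604)²) = √(3470.27028 + 605.35682) = 63.841 km
F: √((-35.888)² + (-24.964)²) = √(1287.94854 + 623.20130) = 43.717 km
G: √((61.551)² + (58.636)²) = √(3788.52560 + 3438.18050) = 85.010 km
H: √((64.818)² + (53.908)²) = √(4201.37312 + 2906.07246) = 84.306 km
I: √((26.623)² + (-11.809)²) = √(708.78413 + 139.45248) = 29.125 km
J: √((6.479)² + (10.619)²) = √(41.97744 + 112.76316) = 12.439 km
K: √((4.046)² + (53.336)²) = √(16.37012 + 2844.72890) = 53.489 km
L: √((25.631)² + (0.005)²) = √(656.94816 + 0.00002) = 25.631 km
Minimum: J at 12.439 km.

J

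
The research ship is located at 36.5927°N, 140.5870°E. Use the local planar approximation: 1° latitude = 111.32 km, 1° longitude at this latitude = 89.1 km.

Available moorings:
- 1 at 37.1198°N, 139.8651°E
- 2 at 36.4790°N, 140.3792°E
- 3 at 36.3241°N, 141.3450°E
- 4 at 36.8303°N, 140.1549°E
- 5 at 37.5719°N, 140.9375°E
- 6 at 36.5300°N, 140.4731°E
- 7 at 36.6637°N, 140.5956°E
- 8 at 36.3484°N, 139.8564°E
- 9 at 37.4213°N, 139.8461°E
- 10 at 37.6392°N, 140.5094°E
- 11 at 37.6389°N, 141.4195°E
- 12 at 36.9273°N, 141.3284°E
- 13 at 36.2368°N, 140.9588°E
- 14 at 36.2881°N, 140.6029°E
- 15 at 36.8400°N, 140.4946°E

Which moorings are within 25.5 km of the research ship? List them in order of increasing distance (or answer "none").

Distances from 36.5927°N, 140.5870°E:
1: 87.0643 km
2: 22.4278 km
3: 73.8607 km
4: 46.7102 km
5: 113.3899 km
6: 12.3170 km
7: 7.9408 km
8: 70.5489 km
9: 113.4286 km
10: 116.7014 km
11: 138.0785 km
12: 75.8363 km
13: 51.6437 km
14: 33.9377 km
15: 28.7341 km
Threshold 25.5 km: 7 (7.9408 km), 6 (12.3170 km), 2 (22.4278 km) are within range.

7, 6, 2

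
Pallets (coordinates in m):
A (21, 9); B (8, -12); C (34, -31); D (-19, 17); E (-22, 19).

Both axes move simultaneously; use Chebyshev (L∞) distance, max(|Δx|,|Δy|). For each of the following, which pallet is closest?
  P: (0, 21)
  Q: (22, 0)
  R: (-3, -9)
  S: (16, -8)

P→D; Q→A; R→B; S→B

P at (0, 21):
  A: 21 m
  B: 33 m
  C: 52 m
  D: 19 m
  E: 22 m
  → nearest: D (19 m)
Q at (22, 0):
  A: 9 m
  B: 14 m
  C: 31 m
  D: 41 m
  E: 44 m
  → nearest: A (9 m)
R at (-3, -9):
  A: 24 m
  B: 11 m
  C: 37 m
  D: 26 m
  E: 28 m
  → nearest: B (11 m)
S at (16, -8):
  A: 17 m
  B: 8 m
  C: 23 m
  D: 35 m
  E: 38 m
  → nearest: B (8 m)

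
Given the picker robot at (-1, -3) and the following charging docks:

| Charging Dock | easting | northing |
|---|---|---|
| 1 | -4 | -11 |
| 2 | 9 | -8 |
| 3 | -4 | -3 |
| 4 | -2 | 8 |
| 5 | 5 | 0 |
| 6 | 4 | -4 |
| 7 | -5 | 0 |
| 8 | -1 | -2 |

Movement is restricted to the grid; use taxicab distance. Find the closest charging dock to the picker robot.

Distances from (-1, -3):
1: 11
2: 15
3: 3
4: 12
5: 9
6: 6
7: 7
8: 1
Minimum: 8 at 1.

8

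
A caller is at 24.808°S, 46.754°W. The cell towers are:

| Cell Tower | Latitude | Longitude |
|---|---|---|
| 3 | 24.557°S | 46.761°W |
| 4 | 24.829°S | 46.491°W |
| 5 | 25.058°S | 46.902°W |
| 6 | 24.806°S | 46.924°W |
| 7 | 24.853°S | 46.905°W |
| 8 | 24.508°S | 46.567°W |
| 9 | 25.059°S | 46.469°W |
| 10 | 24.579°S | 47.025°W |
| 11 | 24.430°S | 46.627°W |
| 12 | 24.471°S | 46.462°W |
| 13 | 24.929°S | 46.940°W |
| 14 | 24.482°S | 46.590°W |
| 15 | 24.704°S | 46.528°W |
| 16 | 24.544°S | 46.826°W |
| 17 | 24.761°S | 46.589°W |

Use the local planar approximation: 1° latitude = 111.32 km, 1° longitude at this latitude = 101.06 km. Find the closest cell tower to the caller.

Distances from 24.808°S, 46.754°W:
3: 27.950 km
4: 26.681 km
5: 31.595 km
6: 17.182 km
7: 16.061 km
8: 38.372 km
9: 40.128 km
10: 37.415 km
11: 43.993 km
12: 47.730 km
13: 23.125 km
14: 39.896 km
15: 25.606 km
16: 30.276 km
17: 17.476 km
Minimum: 7 at 16.061 km.

7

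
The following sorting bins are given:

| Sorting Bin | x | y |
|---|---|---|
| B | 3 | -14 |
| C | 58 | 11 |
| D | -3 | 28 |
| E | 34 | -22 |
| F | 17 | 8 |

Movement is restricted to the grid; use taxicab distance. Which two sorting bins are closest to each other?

B and F

Pairwise distances:
B–F: |14| + |22| = 14 + 22 = 36
B–E: |31| + |-8| = 31 + 8 = 39
D–F: |20| + |-20| = 20 + 20 = 40
C–F: |-41| + |-3| = 41 + 3 = 44
E–F: |-17| + |30| = 17 + 30 = 47
B–D: |-6| + |42| = 6 + 42 = 48
C–E: |-24| + |-33| = 24 + 33 = 57
C–D: |-61| + |17| = 61 + 17 = 78
B–C: |55| + |25| = 55 + 25 = 80
D–E: |37| + |-50| = 37 + 50 = 87
Closest pair: B–F at 36.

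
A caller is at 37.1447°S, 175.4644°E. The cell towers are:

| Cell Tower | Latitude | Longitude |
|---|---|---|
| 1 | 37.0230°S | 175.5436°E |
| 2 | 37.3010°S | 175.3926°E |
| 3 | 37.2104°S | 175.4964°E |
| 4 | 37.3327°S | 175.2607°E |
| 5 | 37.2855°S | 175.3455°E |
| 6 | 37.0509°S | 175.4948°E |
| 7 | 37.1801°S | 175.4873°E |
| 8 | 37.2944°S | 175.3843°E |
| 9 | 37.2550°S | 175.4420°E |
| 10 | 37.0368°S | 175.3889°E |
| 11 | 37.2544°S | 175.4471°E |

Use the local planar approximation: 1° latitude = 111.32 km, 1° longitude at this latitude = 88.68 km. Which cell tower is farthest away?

4

Distances from 37.1447°S, 175.4644°E:
1: 15.2600 km
2: 18.5278 km
3: 7.8450 km
4: 27.6460 km
5: 18.8904 km
6: 10.7842 km
7: 4.4332 km
8: 18.1153 km
9: 12.4382 km
10: 13.7514 km
11: 12.3078 km
Maximum: 4 at 27.6460 km.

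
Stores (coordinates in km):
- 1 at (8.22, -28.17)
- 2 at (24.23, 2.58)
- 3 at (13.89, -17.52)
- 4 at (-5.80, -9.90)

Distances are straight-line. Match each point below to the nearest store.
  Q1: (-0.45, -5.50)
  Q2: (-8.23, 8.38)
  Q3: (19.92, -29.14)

Q1 at (-0.45, -5.50):
  1: 24.27 km
  2: 25.97 km
  3: 18.71 km
  4: 6.93 km
  → nearest: 4 (6.93 km)
Q2 at (-8.23, 8.38):
  1: 40.08 km
  2: 32.97 km
  3: 34.06 km
  4: 18.44 km
  → nearest: 4 (18.44 km)
Q3 at (19.92, -29.14):
  1: 11.74 km
  2: 32.01 km
  3: 13.09 km
  4: 32.12 km
  → nearest: 1 (11.74 km)

Q1→4; Q2→4; Q3→1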